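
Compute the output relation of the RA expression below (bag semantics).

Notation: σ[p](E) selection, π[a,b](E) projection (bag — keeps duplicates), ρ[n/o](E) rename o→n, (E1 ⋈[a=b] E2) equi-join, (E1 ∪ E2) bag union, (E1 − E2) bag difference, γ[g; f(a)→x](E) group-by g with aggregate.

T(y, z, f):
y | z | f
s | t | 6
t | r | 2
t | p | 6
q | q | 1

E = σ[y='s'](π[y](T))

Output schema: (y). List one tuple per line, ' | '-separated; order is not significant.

Stepwise |·|:
  T → 4
  π[y](T) → 4
  σ[y='s'](π[y](T)) → 1

== RESULT ==
y
s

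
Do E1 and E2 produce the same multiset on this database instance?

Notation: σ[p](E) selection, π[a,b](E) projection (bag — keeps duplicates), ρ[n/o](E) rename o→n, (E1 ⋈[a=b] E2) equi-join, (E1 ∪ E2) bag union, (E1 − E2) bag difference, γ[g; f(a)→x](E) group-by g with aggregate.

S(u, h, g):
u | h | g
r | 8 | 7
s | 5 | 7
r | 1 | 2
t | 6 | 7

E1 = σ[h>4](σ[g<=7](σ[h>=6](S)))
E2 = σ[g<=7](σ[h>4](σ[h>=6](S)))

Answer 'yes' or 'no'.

E1 row counts bottom-up:
  S → 4
  σ[h>=6](S) → 2
  σ[g<=7](σ[h>=6](S)) → 2
  σ[h>4](σ[g<=7](σ[h>=6](S))) → 2
E2 row counts bottom-up:
  S → 4
  σ[h>=6](S) → 2
  σ[h>4](σ[h>=6](S)) → 2
  σ[g<=7](σ[h>4](σ[h>=6](S))) → 2

E1 and E2 produce the same multiset:
u | h | g
r | 8 | 7
t | 6 | 7

yes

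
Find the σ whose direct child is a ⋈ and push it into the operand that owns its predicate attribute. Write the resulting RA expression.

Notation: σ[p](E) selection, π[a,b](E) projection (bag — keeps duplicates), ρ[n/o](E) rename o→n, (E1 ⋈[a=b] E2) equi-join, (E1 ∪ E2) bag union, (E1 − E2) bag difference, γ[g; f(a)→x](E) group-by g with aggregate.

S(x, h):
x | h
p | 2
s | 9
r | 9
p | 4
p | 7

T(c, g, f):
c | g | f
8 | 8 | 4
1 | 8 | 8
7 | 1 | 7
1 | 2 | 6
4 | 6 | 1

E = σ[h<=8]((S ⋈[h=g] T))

σ filters on h, owned by the left side.
E' = (σ[h<=8](S) ⋈[h=g] T)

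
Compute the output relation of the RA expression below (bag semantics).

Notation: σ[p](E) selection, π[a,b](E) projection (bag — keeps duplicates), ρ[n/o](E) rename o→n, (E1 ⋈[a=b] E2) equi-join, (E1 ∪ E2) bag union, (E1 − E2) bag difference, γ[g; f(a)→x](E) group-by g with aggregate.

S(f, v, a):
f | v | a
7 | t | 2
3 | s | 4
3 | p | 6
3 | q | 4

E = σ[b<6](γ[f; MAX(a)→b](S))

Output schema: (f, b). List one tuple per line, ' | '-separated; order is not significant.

Row counts bottom-up:
  S → 4
  γ[f; MAX(a)→b](S) → 2
  σ[b<6](γ[f; MAX(a)→b](S)) → 1

== RESULT ==
f | b
7 | 2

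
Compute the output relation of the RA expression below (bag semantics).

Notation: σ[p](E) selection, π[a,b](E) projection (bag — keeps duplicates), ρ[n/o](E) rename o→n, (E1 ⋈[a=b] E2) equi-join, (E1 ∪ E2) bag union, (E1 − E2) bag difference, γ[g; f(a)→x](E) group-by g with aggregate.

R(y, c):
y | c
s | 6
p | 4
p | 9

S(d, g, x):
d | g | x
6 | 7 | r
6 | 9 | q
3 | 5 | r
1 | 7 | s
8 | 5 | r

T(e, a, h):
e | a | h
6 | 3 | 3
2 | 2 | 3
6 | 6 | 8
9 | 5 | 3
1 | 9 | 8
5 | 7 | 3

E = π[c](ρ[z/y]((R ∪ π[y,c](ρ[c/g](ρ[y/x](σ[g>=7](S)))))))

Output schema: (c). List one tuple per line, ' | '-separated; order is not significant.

Per-node cardinality:
  R → 3
  S → 5
  σ[g>=7](S) → 3
  ρ[y/x](σ[g>=7](S)) → 3
  ρ[c/g](ρ[y/x](σ[g>=7](S))) → 3
  π[y,c](ρ[c/g](ρ[y/x](σ[g>=7](S)))) → 3
  (R ∪ π[y,c](ρ[c/g](ρ[y/x](σ[g>=7](S))))) → 6
  ρ[z/y]((R ∪ π[y,c](ρ[c/g](ρ[y/x](σ[g>=7](S)))))) → 6
  π[c](ρ[z/y]((R ∪ π[y,c](ρ[c/g](ρ[y/x](σ[g>=7](S))))))) → 6

== RESULT ==
c
4
6
7
7
9
9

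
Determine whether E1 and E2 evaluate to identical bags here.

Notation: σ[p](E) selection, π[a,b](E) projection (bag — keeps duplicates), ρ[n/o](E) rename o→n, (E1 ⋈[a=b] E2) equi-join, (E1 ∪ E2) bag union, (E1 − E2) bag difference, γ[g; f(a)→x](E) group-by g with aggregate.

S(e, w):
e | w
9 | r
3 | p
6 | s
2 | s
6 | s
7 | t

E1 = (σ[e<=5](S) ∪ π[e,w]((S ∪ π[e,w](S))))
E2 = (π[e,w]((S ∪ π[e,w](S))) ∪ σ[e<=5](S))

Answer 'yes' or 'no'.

E1 per-node cardinality:
  S → 6
  σ[e<=5](S) → 2
  S → 6
  S → 6
  π[e,w](S) → 6
  (S ∪ π[e,w](S)) → 12
  π[e,w]((S ∪ π[e,w](S))) → 12
  (σ[e<=5](S) ∪ π[e,w]((S ∪ π[e,w](S)))) → 14
E2 per-node cardinality:
  S → 6
  S → 6
  π[e,w](S) → 6
  (S ∪ π[e,w](S)) → 12
  π[e,w]((S ∪ π[e,w](S))) → 12
  S → 6
  σ[e<=5](S) → 2
  (π[e,w]((S ∪ π[e,w](S))) ∪ σ[e<=5](S)) → 14

E1 and E2 produce the same multiset:
e | w
2 | s
2 | s
2 | s
3 | p
3 | p
3 | p
6 | s
6 | s
6 | s
6 | s
7 | t
7 | t
9 | r
9 | r

yes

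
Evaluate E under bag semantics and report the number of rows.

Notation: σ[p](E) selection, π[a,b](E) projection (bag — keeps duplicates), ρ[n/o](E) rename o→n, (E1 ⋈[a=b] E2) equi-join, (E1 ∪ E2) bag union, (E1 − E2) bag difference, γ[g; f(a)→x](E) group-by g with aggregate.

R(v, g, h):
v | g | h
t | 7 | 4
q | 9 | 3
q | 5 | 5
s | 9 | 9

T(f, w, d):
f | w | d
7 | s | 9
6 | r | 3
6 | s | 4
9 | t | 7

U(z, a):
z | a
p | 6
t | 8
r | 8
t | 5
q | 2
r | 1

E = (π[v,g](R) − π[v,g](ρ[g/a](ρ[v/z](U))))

Subexpression sizes:
  R → 4
  π[v,g](R) → 4
  U → 6
  ρ[v/z](U) → 6
  ρ[g/a](ρ[v/z](U)) → 6
  π[v,g](ρ[g/a](ρ[v/z](U))) → 6
  (π[v,g](R) − π[v,g](ρ[g/a](ρ[v/z](U)))) → 4

|E| = 4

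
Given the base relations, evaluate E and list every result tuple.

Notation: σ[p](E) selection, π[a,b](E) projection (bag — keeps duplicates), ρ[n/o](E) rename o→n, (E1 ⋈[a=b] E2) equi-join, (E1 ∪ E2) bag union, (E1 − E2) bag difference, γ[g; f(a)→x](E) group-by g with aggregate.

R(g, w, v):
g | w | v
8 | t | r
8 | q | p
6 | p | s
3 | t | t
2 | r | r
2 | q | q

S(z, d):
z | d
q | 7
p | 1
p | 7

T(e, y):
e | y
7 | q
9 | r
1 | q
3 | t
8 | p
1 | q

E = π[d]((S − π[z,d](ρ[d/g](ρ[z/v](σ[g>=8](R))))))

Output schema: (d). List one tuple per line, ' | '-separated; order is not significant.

Subexpression sizes:
  S → 3
  R → 6
  σ[g>=8](R) → 2
  ρ[z/v](σ[g>=8](R)) → 2
  ρ[d/g](ρ[z/v](σ[g>=8](R))) → 2
  π[z,d](ρ[d/g](ρ[z/v](σ[g>=8](R)))) → 2
  (S − π[z,d](ρ[d/g](ρ[z/v](σ[g>=8](R))))) → 3
  π[d]((S − π[z,d](ρ[d/g](ρ[z/v](σ[g>=8](R)))))) → 3

== RESULT ==
d
1
7
7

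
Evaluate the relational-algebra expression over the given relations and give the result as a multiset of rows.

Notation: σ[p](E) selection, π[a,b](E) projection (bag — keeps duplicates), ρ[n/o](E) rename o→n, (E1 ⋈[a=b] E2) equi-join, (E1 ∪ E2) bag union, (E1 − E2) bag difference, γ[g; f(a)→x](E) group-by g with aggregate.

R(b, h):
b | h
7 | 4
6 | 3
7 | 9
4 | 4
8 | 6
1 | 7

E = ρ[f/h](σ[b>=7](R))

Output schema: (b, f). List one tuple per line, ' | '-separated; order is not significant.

Per-node cardinality:
  R → 6
  σ[b>=7](R) → 3
  ρ[f/h](σ[b>=7](R)) → 3

== RESULT ==
b | f
7 | 4
7 | 9
8 | 6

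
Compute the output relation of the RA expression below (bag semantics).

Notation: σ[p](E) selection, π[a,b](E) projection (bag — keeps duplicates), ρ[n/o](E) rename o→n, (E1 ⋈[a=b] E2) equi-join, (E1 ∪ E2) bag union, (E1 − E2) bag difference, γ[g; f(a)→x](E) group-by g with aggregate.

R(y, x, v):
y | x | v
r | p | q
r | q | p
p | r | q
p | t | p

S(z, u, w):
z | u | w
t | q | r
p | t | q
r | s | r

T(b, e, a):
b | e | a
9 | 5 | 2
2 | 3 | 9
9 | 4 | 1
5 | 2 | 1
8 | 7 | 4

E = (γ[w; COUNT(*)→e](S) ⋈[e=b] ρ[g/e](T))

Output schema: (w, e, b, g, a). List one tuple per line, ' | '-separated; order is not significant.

Row counts bottom-up:
  S → 3
  γ[w; COUNT(*)→e](S) → 2
  T → 5
  ρ[g/e](T) → 5
  (γ[w; COUNT(*)→e](S) ⋈[e=b] ρ[g/e](T)) → 1

== RESULT ==
w | e | b | g | a
r | 2 | 2 | 3 | 9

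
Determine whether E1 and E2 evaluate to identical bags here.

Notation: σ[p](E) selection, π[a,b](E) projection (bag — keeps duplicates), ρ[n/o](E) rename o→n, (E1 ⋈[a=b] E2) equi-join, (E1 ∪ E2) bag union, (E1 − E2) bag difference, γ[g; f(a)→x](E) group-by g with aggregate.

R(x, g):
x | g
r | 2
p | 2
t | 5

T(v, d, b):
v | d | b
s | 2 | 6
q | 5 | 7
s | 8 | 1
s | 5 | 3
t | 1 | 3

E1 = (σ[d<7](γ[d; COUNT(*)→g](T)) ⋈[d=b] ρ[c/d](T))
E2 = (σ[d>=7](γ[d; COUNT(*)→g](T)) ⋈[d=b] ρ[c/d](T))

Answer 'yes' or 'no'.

E1 stepwise |·|:
  T → 5
  γ[d; COUNT(*)→g](T) → 4
  σ[d<7](γ[d; COUNT(*)→g](T)) → 3
  T → 5
  ρ[c/d](T) → 5
  (σ[d<7](γ[d; COUNT(*)→g](T)) ⋈[d=b] ρ[c/d](T)) → 1
E2 stepwise |·|:
  T → 5
  γ[d; COUNT(*)→g](T) → 4
  σ[d>=7](γ[d; COUNT(*)→g](T)) → 1
  T → 5
  ρ[c/d](T) → 5
  (σ[d>=7](γ[d; COUNT(*)→g](T)) ⋈[d=b] ρ[c/d](T)) → 0

E1 result:
d | g | v | c | b
1 | 1 | s | 8 | 1
E2 result:
d | g | v | c | b
(0 rows)
Witness: (1, 1, 's', 8, 1) appears 1× in E1 but 0× in E2.

no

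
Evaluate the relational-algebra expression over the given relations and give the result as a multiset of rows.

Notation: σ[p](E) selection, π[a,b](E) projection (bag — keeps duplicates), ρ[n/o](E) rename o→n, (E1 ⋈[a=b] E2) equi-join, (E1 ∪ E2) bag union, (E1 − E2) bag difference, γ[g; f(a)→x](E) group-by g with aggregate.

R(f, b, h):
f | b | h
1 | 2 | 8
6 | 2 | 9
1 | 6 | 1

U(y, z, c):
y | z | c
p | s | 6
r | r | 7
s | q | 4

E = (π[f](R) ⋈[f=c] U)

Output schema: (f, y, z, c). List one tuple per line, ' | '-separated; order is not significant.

Subexpression sizes:
  R → 3
  π[f](R) → 3
  U → 3
  (π[f](R) ⋈[f=c] U) → 1

== RESULT ==
f | y | z | c
6 | p | s | 6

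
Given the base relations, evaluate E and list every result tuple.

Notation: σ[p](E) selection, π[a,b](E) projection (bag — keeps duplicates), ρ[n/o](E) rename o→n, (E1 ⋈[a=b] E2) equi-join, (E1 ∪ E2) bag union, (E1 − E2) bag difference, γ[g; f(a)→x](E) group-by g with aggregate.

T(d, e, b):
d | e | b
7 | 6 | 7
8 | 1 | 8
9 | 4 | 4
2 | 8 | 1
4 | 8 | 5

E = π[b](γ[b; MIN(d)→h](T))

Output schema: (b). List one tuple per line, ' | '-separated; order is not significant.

Subexpression sizes:
  T → 5
  γ[b; MIN(d)→h](T) → 5
  π[b](γ[b; MIN(d)→h](T)) → 5

== RESULT ==
b
1
4
5
7
8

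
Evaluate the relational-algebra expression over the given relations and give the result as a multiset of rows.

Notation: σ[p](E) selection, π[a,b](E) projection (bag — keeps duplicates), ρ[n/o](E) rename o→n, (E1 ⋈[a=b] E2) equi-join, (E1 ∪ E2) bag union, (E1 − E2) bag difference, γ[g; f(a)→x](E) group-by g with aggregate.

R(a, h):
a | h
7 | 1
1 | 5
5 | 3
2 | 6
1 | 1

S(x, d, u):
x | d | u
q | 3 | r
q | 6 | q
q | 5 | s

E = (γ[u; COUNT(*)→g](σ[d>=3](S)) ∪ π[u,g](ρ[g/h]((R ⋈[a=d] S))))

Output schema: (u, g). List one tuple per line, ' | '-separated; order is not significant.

Subexpression sizes:
  S → 3
  σ[d>=3](S) → 3
  γ[u; COUNT(*)→g](σ[d>=3](S)) → 3
  R → 5
  S → 3
  (R ⋈[a=d] S) → 1
  ρ[g/h]((R ⋈[a=d] S)) → 1
  π[u,g](ρ[g/h]((R ⋈[a=d] S))) → 1
  (γ[u; COUNT(*)→g](σ[d>=3](S)) ∪ π[u,g](ρ[g/h]((R ⋈[a=d] S)))) → 4

== RESULT ==
u | g
q | 1
r | 1
s | 1
s | 3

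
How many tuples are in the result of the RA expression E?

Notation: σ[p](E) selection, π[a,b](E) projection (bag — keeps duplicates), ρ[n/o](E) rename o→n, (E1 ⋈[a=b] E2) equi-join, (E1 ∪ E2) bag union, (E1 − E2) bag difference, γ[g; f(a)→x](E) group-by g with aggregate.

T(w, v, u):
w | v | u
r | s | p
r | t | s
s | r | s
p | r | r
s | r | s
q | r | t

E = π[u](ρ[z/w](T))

Row counts bottom-up:
  T → 6
  ρ[z/w](T) → 6
  π[u](ρ[z/w](T)) → 6

|E| = 6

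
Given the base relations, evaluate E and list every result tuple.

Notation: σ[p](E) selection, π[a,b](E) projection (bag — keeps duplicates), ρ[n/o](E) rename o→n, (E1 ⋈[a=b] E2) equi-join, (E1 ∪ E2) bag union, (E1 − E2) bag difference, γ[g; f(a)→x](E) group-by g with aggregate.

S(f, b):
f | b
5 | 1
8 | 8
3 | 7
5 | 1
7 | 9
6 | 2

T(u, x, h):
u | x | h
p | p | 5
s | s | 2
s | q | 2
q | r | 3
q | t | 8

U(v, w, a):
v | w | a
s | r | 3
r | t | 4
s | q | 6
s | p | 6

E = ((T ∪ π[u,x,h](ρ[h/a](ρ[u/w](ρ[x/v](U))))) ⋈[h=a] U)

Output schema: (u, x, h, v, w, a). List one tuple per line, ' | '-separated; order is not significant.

Stepwise |·|:
  T → 5
  U → 4
  ρ[x/v](U) → 4
  ρ[u/w](ρ[x/v](U)) → 4
  ρ[h/a](ρ[u/w](ρ[x/v](U))) → 4
  π[u,x,h](ρ[h/a](ρ[u/w](ρ[x/v](U)))) → 4
  (T ∪ π[u,x,h](ρ[h/a](ρ[u/w](ρ[x/v](U))))) → 9
  U → 4
  ((T ∪ π[u,x,h](ρ[h/a](ρ[u/w](ρ[x/v](U))))) ⋈[h=a] U) → 7

== RESULT ==
u | x | h | v | w | a
p | s | 6 | s | p | 6
p | s | 6 | s | q | 6
q | r | 3 | s | r | 3
q | s | 6 | s | p | 6
q | s | 6 | s | q | 6
r | s | 3 | s | r | 3
t | r | 4 | r | t | 4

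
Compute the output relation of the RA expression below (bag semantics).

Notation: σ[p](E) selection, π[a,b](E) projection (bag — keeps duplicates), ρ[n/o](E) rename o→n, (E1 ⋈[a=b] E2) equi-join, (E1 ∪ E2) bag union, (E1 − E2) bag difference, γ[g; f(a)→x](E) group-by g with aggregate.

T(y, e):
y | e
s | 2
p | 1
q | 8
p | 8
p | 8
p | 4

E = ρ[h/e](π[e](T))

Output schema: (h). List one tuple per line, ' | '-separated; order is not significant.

Row counts bottom-up:
  T → 6
  π[e](T) → 6
  ρ[h/e](π[e](T)) → 6

== RESULT ==
h
1
2
4
8
8
8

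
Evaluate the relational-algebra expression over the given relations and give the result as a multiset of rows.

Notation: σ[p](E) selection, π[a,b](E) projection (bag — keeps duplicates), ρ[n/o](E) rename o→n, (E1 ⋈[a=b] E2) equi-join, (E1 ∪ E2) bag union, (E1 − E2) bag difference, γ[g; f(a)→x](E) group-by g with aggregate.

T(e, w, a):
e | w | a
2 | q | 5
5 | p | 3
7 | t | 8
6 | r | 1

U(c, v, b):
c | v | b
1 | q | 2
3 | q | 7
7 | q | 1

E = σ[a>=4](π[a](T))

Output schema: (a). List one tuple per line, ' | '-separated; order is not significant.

Row counts bottom-up:
  T → 4
  π[a](T) → 4
  σ[a>=4](π[a](T)) → 2

== RESULT ==
a
5
8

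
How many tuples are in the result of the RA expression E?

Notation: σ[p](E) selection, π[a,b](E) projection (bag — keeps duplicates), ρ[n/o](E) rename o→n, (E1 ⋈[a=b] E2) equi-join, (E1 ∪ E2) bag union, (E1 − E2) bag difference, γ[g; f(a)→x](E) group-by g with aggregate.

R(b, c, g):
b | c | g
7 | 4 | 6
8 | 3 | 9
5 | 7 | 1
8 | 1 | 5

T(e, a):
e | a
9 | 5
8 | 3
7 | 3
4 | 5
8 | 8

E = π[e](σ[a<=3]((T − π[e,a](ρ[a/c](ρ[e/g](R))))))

Subexpression sizes:
  T → 5
  R → 4
  ρ[e/g](R) → 4
  ρ[a/c](ρ[e/g](R)) → 4
  π[e,a](ρ[a/c](ρ[e/g](R))) → 4
  (T − π[e,a](ρ[a/c](ρ[e/g](R)))) → 5
  σ[a<=3]((T − π[e,a](ρ[a/c](ρ[e/g](R))))) → 2
  π[e](σ[a<=3]((T − π[e,a](ρ[a/c](ρ[e/g](R)))))) → 2

|E| = 2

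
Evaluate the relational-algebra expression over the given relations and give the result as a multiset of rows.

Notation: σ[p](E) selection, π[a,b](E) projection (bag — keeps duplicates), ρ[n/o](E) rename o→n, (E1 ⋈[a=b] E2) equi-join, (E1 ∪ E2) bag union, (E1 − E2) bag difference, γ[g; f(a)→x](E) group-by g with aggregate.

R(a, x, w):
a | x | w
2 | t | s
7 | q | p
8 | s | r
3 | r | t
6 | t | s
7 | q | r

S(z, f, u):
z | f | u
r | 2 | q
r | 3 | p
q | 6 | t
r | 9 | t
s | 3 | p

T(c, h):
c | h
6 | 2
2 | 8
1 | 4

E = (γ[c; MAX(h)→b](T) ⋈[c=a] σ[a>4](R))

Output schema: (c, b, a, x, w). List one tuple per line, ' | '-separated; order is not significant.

Stepwise |·|:
  T → 3
  γ[c; MAX(h)→b](T) → 3
  R → 6
  σ[a>4](R) → 4
  (γ[c; MAX(h)→b](T) ⋈[c=a] σ[a>4](R)) → 1

== RESULT ==
c | b | a | x | w
6 | 2 | 6 | t | s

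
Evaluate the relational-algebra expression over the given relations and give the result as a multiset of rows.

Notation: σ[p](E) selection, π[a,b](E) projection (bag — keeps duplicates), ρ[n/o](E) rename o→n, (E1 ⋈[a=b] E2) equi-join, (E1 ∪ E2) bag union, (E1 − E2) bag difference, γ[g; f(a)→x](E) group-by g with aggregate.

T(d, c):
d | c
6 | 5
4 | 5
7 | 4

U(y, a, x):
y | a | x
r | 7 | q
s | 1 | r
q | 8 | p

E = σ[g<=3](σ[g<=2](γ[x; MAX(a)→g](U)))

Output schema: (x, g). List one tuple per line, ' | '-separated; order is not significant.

Per-node cardinality:
  U → 3
  γ[x; MAX(a)→g](U) → 3
  σ[g<=2](γ[x; MAX(a)→g](U)) → 1
  σ[g<=3](σ[g<=2](γ[x; MAX(a)→g](U))) → 1

== RESULT ==
x | g
r | 1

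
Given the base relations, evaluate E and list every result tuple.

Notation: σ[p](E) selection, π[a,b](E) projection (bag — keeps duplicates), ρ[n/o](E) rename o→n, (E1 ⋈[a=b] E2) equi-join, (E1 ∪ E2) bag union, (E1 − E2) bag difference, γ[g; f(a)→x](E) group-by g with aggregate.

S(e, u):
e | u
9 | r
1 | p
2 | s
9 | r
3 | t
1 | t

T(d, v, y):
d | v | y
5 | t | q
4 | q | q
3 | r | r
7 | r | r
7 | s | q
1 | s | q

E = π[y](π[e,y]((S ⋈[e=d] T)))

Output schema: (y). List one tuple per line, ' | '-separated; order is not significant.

Row counts bottom-up:
  S → 6
  T → 6
  (S ⋈[e=d] T) → 3
  π[e,y]((S ⋈[e=d] T)) → 3
  π[y](π[e,y]((S ⋈[e=d] T))) → 3

== RESULT ==
y
q
q
r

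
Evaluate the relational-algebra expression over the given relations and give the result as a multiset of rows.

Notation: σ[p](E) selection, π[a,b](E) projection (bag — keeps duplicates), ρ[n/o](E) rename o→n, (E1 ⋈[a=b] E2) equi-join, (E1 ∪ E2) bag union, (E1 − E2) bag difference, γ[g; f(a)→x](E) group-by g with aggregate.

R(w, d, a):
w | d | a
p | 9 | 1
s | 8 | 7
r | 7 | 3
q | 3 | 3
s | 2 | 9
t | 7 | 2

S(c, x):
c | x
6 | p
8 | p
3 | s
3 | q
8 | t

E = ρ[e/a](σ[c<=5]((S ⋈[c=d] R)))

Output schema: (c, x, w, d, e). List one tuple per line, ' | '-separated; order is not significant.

Row counts bottom-up:
  S → 5
  R → 6
  (S ⋈[c=d] R) → 4
  σ[c<=5]((S ⋈[c=d] R)) → 2
  ρ[e/a](σ[c<=5]((S ⋈[c=d] R))) → 2

== RESULT ==
c | x | w | d | e
3 | q | q | 3 | 3
3 | s | q | 3 | 3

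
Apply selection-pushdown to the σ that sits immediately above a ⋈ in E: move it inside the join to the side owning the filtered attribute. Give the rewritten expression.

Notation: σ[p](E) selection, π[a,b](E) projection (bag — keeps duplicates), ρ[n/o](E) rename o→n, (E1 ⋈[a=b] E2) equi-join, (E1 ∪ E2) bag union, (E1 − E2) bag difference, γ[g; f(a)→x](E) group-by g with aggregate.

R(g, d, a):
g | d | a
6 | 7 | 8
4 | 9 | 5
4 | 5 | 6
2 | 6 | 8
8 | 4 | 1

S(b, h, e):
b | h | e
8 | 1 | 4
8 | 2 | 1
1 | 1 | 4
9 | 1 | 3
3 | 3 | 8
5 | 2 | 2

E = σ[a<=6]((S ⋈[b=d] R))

σ filters on a, owned by the right side.
E' = (S ⋈[b=d] σ[a<=6](R))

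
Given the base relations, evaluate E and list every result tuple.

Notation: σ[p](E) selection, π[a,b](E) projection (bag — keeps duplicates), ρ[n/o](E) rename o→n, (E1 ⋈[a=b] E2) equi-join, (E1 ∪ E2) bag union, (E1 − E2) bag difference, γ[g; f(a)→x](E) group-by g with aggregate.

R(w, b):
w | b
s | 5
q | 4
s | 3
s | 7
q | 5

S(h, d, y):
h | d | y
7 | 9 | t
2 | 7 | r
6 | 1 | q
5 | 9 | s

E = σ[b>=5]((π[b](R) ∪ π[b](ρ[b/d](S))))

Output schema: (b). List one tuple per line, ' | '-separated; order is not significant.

Stepwise |·|:
  R → 5
  π[b](R) → 5
  S → 4
  ρ[b/d](S) → 4
  π[b](ρ[b/d](S)) → 4
  (π[b](R) ∪ π[b](ρ[b/d](S))) → 9
  σ[b>=5]((π[b](R) ∪ π[b](ρ[b/d](S)))) → 6

== RESULT ==
b
5
5
7
7
9
9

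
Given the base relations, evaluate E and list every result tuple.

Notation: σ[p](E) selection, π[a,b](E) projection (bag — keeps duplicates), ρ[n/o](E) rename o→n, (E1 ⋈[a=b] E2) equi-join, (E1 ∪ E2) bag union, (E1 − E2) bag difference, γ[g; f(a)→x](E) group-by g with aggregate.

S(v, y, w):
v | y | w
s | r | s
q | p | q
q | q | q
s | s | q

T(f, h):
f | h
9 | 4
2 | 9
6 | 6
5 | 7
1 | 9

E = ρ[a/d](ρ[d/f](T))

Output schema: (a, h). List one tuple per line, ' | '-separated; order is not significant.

Row counts bottom-up:
  T → 5
  ρ[d/f](T) → 5
  ρ[a/d](ρ[d/f](T)) → 5

== RESULT ==
a | h
1 | 9
2 | 9
5 | 7
6 | 6
9 | 4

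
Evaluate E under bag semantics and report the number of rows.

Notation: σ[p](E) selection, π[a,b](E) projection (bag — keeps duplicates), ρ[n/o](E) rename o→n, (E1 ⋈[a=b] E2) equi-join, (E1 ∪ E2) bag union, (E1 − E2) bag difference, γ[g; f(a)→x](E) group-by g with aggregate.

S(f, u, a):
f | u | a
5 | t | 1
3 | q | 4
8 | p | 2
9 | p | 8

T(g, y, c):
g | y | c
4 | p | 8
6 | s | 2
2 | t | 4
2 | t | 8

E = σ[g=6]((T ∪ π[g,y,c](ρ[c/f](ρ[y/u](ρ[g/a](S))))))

Row counts bottom-up:
  T → 4
  S → 4
  ρ[g/a](S) → 4
  ρ[y/u](ρ[g/a](S)) → 4
  ρ[c/f](ρ[y/u](ρ[g/a](S))) → 4
  π[g,y,c](ρ[c/f](ρ[y/u](ρ[g/a](S)))) → 4
  (T ∪ π[g,y,c](ρ[c/f](ρ[y/u](ρ[g/a](S))))) → 8
  σ[g=6]((T ∪ π[g,y,c](ρ[c/f](ρ[y/u](ρ[g/a](S)))))) → 1

|E| = 1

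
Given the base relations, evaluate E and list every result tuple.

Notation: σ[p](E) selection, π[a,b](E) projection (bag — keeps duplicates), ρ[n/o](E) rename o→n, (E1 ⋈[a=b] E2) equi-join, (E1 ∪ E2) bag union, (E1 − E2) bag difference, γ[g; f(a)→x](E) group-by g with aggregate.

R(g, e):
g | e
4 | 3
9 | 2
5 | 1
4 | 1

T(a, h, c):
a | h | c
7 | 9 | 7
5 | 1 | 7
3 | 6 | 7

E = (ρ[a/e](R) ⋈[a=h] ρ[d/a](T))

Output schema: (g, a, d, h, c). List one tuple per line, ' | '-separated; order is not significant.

Subexpression sizes:
  R → 4
  ρ[a/e](R) → 4
  T → 3
  ρ[d/a](T) → 3
  (ρ[a/e](R) ⋈[a=h] ρ[d/a](T)) → 2

== RESULT ==
g | a | d | h | c
4 | 1 | 5 | 1 | 7
5 | 1 | 5 | 1 | 7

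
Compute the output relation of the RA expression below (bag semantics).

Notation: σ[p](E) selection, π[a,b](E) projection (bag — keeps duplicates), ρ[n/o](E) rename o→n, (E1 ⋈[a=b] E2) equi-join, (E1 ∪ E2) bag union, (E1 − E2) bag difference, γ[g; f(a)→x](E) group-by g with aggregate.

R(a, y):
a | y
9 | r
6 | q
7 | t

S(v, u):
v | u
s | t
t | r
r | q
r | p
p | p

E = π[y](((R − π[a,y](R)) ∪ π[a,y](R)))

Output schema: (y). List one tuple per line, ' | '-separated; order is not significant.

Stepwise |·|:
  R → 3
  R → 3
  π[a,y](R) → 3
  (R − π[a,y](R)) → 0
  R → 3
  π[a,y](R) → 3
  ((R − π[a,y](R)) ∪ π[a,y](R)) → 3
  π[y](((R − π[a,y](R)) ∪ π[a,y](R))) → 3

== RESULT ==
y
q
r
t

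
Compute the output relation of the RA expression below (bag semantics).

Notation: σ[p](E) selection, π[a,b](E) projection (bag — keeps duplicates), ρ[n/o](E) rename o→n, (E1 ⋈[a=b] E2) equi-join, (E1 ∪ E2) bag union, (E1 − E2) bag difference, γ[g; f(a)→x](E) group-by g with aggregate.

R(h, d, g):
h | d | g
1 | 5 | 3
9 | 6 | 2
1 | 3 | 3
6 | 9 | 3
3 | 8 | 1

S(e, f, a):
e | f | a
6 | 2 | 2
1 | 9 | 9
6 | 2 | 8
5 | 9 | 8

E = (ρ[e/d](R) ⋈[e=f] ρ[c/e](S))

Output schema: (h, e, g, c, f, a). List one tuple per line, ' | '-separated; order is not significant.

Row counts bottom-up:
  R → 5
  ρ[e/d](R) → 5
  S → 4
  ρ[c/e](S) → 4
  (ρ[e/d](R) ⋈[e=f] ρ[c/e](S)) → 2

== RESULT ==
h | e | g | c | f | a
6 | 9 | 3 | 1 | 9 | 9
6 | 9 | 3 | 5 | 9 | 8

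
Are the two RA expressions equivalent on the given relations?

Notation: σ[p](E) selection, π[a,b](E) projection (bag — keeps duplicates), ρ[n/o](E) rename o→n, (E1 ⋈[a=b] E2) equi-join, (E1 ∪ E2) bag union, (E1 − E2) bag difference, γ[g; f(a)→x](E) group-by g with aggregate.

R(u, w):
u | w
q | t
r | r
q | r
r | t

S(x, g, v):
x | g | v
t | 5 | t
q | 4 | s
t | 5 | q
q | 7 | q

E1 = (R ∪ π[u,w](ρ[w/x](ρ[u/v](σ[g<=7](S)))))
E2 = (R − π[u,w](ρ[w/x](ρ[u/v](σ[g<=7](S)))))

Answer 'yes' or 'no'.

E1 row counts bottom-up:
  R → 4
  S → 4
  σ[g<=7](S) → 4
  ρ[u/v](σ[g<=7](S)) → 4
  ρ[w/x](ρ[u/v](σ[g<=7](S))) → 4
  π[u,w](ρ[w/x](ρ[u/v](σ[g<=7](S)))) → 4
  (R ∪ π[u,w](ρ[w/x](ρ[u/v](σ[g<=7](S))))) → 8
E2 row counts bottom-up:
  R → 4
  S → 4
  σ[g<=7](S) → 4
  ρ[u/v](σ[g<=7](S)) → 4
  ρ[w/x](ρ[u/v](σ[g<=7](S))) → 4
  π[u,w](ρ[w/x](ρ[u/v](σ[g<=7](S)))) → 4
  (R − π[u,w](ρ[w/x](ρ[u/v](σ[g<=7](S))))) → 3

E1 result:
u | w
q | q
q | r
q | t
q | t
r | r
r | t
s | q
t | t
E2 result:
u | w
q | r
r | r
r | t
Witness: ('q', 'q') appears 1× in E1 but 0× in E2.

no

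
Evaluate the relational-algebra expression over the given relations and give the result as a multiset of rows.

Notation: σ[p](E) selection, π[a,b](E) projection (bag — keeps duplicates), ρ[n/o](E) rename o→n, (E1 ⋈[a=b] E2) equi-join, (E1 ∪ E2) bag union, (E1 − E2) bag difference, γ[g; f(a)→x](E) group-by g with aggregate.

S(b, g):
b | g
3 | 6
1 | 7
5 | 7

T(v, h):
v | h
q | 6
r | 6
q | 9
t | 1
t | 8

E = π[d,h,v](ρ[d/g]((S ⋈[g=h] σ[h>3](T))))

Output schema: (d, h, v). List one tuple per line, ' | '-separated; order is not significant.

Row counts bottom-up:
  S → 3
  T → 5
  σ[h>3](T) → 4
  (S ⋈[g=h] σ[h>3](T)) → 2
  ρ[d/g]((S ⋈[g=h] σ[h>3](T))) → 2
  π[d,h,v](ρ[d/g]((S ⋈[g=h] σ[h>3](T)))) → 2

== RESULT ==
d | h | v
6 | 6 | q
6 | 6 | r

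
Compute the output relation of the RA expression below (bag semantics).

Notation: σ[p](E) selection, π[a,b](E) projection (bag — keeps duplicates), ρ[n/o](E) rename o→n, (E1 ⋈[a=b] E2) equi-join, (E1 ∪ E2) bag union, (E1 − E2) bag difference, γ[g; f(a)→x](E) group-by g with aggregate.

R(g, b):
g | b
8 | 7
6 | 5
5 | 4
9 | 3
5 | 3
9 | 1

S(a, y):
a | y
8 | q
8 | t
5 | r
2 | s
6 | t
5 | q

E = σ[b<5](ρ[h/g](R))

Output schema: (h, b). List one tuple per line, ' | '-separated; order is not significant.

Per-node cardinality:
  R → 6
  ρ[h/g](R) → 6
  σ[b<5](ρ[h/g](R)) → 4

== RESULT ==
h | b
5 | 3
5 | 4
9 | 1
9 | 3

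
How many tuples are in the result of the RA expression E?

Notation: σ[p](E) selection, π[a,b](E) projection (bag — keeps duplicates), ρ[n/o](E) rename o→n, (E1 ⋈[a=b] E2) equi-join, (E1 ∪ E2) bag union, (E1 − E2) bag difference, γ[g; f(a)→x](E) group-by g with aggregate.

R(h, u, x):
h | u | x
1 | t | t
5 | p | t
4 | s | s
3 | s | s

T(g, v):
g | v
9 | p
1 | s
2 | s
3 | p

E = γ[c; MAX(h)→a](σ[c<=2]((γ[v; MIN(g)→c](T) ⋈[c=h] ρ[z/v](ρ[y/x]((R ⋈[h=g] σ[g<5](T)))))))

Row counts bottom-up:
  T → 4
  γ[v; MIN(g)→c](T) → 2
  R → 4
  T → 4
  σ[g<5](T) → 3
  (R ⋈[h=g] σ[g<5](T)) → 2
  ρ[y/x]((R ⋈[h=g] σ[g<5](T))) → 2
  ρ[z/v](ρ[y/x]((R ⋈[h=g] σ[g<5](T)))) → 2
  (γ[v; MIN(g)→c](T) ⋈[c=h] ρ[z/v](ρ[y/x]((R ⋈[h=g] σ[g<5](T))))) → 2
  σ[c<=2]((γ[v; MIN(g)→c](T) ⋈[c=h] ρ[z/v](ρ[y/x]((R ⋈[h=g] σ[g<5](T)))))) → 1
  γ[c; MAX(h)→a](σ[c<=2]((γ[v; MIN(g)→c](T) ⋈[c=h] ρ[z/v](ρ[y/x]((R ⋈[h=g] σ[g<5](T))))))) → 1

|E| = 1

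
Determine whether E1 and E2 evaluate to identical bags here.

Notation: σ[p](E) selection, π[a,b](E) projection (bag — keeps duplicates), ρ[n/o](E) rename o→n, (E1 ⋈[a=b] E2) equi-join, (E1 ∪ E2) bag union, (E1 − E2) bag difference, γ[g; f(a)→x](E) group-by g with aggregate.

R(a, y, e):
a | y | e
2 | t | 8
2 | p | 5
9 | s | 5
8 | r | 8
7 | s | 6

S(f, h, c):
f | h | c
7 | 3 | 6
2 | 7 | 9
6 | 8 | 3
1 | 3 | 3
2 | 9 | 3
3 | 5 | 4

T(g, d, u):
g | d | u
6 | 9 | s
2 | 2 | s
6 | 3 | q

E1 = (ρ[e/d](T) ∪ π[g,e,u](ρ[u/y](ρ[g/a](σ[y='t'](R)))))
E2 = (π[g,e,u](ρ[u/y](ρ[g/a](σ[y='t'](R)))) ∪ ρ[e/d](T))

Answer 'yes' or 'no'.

E1 row counts bottom-up:
  T → 3
  ρ[e/d](T) → 3
  R → 5
  σ[y='t'](R) → 1
  ρ[g/a](σ[y='t'](R)) → 1
  ρ[u/y](ρ[g/a](σ[y='t'](R))) → 1
  π[g,e,u](ρ[u/y](ρ[g/a](σ[y='t'](R)))) → 1
  (ρ[e/d](T) ∪ π[g,e,u](ρ[u/y](ρ[g/a](σ[y='t'](R))))) → 4
E2 row counts bottom-up:
  R → 5
  σ[y='t'](R) → 1
  ρ[g/a](σ[y='t'](R)) → 1
  ρ[u/y](ρ[g/a](σ[y='t'](R))) → 1
  π[g,e,u](ρ[u/y](ρ[g/a](σ[y='t'](R)))) → 1
  T → 3
  ρ[e/d](T) → 3
  (π[g,e,u](ρ[u/y](ρ[g/a](σ[y='t'](R)))) ∪ ρ[e/d](T)) → 4

E1 and E2 produce the same multiset:
g | e | u
2 | 2 | s
2 | 8 | t
6 | 3 | q
6 | 9 | s

yes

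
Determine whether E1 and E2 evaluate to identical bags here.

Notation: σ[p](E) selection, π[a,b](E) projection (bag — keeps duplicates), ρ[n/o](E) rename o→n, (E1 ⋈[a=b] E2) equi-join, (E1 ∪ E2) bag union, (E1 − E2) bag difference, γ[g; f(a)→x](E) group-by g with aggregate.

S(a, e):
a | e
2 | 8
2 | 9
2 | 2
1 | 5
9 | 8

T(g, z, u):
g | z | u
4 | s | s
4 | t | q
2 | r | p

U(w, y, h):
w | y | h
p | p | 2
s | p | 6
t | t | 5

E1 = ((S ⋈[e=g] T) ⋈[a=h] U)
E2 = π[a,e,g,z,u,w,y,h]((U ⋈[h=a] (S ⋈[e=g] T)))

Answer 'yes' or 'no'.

E1 subexpression sizes:
  S → 5
  T → 3
  (S ⋈[e=g] T) → 1
  U → 3
  ((S ⋈[e=g] T) ⋈[a=h] U) → 1
E2 subexpression sizes:
  U → 3
  S → 5
  T → 3
  (S ⋈[e=g] T) → 1
  (U ⋈[h=a] (S ⋈[e=g] T)) → 1
  π[a,e,g,z,u,w,y,h]((U ⋈[h=a] (S ⋈[e=g] T))) → 1

E1 and E2 produce the same multiset:
a | e | g | z | u | w | y | h
2 | 2 | 2 | r | p | p | p | 2

yes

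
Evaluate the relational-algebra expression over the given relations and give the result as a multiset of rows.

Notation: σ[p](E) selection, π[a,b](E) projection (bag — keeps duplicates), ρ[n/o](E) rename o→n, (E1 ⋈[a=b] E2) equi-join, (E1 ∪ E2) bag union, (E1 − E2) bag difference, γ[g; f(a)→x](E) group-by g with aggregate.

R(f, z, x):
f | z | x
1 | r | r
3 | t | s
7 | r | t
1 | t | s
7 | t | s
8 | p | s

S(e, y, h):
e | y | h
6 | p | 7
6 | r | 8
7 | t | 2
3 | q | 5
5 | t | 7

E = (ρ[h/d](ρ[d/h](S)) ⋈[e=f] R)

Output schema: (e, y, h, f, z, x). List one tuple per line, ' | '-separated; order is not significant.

Per-node cardinality:
  S → 5
  ρ[d/h](S) → 5
  ρ[h/d](ρ[d/h](S)) → 5
  R → 6
  (ρ[h/d](ρ[d/h](S)) ⋈[e=f] R) → 3

== RESULT ==
e | y | h | f | z | x
3 | q | 5 | 3 | t | s
7 | t | 2 | 7 | r | t
7 | t | 2 | 7 | t | s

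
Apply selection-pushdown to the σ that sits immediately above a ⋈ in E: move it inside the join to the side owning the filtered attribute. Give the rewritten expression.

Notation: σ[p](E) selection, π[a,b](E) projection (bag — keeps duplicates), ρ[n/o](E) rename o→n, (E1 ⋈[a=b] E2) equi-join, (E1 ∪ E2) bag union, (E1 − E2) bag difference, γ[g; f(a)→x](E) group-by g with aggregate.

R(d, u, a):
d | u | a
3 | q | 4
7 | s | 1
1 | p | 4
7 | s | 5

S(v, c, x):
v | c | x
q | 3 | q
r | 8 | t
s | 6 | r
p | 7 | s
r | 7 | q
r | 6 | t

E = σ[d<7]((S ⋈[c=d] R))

σ filters on d, owned by the right side.
E' = (S ⋈[c=d] σ[d<7](R))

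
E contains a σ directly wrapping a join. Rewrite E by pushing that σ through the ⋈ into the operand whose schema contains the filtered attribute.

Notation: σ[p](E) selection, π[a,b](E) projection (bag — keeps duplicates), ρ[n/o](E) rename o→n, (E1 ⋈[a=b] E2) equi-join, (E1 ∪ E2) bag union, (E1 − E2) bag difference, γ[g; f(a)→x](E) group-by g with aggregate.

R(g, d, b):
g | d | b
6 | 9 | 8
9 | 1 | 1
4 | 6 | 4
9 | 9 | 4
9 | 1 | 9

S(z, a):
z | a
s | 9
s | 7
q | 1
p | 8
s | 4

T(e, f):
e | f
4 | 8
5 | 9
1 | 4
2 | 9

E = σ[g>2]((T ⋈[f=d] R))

σ filters on g, owned by the right side.
E' = (T ⋈[f=d] σ[g>2](R))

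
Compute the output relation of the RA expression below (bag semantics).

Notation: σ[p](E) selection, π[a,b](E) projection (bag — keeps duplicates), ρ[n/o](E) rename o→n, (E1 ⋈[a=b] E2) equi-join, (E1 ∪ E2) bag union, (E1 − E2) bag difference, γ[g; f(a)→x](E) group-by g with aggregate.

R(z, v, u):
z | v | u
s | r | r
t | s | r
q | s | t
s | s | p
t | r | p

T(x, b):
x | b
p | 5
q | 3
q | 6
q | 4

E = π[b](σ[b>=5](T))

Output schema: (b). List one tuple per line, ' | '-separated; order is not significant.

Subexpression sizes:
  T → 4
  σ[b>=5](T) → 2
  π[b](σ[b>=5](T)) → 2

== RESULT ==
b
5
6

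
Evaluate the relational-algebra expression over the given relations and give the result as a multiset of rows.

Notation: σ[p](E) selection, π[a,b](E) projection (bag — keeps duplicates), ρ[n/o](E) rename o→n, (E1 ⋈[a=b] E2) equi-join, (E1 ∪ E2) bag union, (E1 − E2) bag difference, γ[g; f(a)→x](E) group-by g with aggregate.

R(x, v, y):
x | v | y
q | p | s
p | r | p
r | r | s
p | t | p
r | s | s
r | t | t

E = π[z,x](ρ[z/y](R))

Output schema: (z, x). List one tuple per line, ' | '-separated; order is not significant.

Subexpression sizes:
  R → 6
  ρ[z/y](R) → 6
  π[z,x](ρ[z/y](R)) → 6

== RESULT ==
z | x
p | p
p | p
s | q
s | r
s | r
t | r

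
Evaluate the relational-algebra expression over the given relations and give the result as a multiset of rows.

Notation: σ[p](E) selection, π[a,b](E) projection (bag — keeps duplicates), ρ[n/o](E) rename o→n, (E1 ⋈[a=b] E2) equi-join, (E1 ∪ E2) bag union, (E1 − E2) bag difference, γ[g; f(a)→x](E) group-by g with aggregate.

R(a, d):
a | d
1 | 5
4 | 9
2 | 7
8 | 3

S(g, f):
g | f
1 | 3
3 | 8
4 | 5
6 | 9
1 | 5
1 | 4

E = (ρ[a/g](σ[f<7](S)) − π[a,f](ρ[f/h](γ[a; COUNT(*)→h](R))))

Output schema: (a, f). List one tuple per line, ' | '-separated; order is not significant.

Stepwise |·|:
  S → 6
  σ[f<7](S) → 4
  ρ[a/g](σ[f<7](S)) → 4
  R → 4
  γ[a; COUNT(*)→h](R) → 4
  ρ[f/h](γ[a; COUNT(*)→h](R)) → 4
  π[a,f](ρ[f/h](γ[a; COUNT(*)→h](R))) → 4
  (ρ[a/g](σ[f<7](S)) − π[a,f](ρ[f/h](γ[a; COUNT(*)→h](R)))) → 4

== RESULT ==
a | f
1 | 3
1 | 4
1 | 5
4 | 5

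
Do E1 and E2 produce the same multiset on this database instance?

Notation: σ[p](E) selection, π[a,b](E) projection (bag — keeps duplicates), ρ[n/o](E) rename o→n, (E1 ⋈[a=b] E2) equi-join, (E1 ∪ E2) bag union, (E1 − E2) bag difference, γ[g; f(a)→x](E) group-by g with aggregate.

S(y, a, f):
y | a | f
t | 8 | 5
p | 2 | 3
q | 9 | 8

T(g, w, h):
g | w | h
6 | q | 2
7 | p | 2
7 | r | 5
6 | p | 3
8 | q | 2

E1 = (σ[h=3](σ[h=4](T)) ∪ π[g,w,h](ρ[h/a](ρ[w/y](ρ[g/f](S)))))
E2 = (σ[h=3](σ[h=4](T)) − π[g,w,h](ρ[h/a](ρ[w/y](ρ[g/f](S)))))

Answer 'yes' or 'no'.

E1 row counts bottom-up:
  T → 5
  σ[h=4](T) → 0
  σ[h=3](σ[h=4](T)) → 0
  S → 3
  ρ[g/f](S) → 3
  ρ[w/y](ρ[g/f](S)) → 3
  ρ[h/a](ρ[w/y](ρ[g/f](S))) → 3
  π[g,w,h](ρ[h/a](ρ[w/y](ρ[g/f](S)))) → 3
  (σ[h=3](σ[h=4](T)) ∪ π[g,w,h](ρ[h/a](ρ[w/y](ρ[g/f](S))))) → 3
E2 row counts bottom-up:
  T → 5
  σ[h=4](T) → 0
  σ[h=3](σ[h=4](T)) → 0
  S → 3
  ρ[g/f](S) → 3
  ρ[w/y](ρ[g/f](S)) → 3
  ρ[h/a](ρ[w/y](ρ[g/f](S))) → 3
  π[g,w,h](ρ[h/a](ρ[w/y](ρ[g/f](S)))) → 3
  (σ[h=3](σ[h=4](T)) − π[g,w,h](ρ[h/a](ρ[w/y](ρ[g/f](S))))) → 0

E1 result:
g | w | h
3 | p | 2
5 | t | 8
8 | q | 9
E2 result:
g | w | h
(0 rows)
Witness: (3, 'p', 2) appears 1× in E1 but 0× in E2.

no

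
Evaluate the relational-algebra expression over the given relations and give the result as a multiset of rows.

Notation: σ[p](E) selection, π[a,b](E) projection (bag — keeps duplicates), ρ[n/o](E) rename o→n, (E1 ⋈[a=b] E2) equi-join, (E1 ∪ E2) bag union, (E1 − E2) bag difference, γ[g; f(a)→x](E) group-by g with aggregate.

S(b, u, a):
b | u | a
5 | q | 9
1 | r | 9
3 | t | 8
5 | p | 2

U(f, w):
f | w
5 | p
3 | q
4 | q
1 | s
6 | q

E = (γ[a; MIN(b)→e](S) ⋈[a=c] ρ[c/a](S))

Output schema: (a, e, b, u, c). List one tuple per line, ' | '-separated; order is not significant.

Stepwise |·|:
  S → 4
  γ[a; MIN(b)→e](S) → 3
  S → 4
  ρ[c/a](S) → 4
  (γ[a; MIN(b)→e](S) ⋈[a=c] ρ[c/a](S)) → 4

== RESULT ==
a | e | b | u | c
2 | 5 | 5 | p | 2
8 | 3 | 3 | t | 8
9 | 1 | 1 | r | 9
9 | 1 | 5 | q | 9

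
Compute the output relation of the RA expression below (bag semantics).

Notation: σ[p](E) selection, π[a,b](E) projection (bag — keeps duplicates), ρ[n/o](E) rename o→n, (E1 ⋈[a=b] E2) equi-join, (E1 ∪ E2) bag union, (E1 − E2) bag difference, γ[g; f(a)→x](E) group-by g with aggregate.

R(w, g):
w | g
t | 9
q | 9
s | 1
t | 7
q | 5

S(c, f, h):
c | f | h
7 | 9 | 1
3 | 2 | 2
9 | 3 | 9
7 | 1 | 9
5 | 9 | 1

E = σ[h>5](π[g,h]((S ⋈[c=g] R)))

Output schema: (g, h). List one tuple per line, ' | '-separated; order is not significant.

Row counts bottom-up:
  S → 5
  R → 5
  (S ⋈[c=g] R) → 5
  π[g,h]((S ⋈[c=g] R)) → 5
  σ[h>5](π[g,h]((S ⋈[c=g] R))) → 3

== RESULT ==
g | h
7 | 9
9 | 9
9 | 9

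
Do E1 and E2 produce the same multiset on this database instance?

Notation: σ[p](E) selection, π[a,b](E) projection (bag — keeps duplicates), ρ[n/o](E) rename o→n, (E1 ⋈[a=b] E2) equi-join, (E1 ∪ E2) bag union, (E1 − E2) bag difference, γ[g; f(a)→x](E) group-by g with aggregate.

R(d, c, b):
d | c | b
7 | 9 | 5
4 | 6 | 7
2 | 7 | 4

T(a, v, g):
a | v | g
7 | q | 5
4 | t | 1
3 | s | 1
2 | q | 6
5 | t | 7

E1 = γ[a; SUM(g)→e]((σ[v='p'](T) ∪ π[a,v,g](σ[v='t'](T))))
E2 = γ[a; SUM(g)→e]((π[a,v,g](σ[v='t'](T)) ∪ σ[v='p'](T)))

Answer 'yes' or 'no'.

E1 stepwise |·|:
  T → 5
  σ[v='p'](T) → 0
  T → 5
  σ[v='t'](T) → 2
  π[a,v,g](σ[v='t'](T)) → 2
  (σ[v='p'](T) ∪ π[a,v,g](σ[v='t'](T))) → 2
  γ[a; SUM(g)→e]((σ[v='p'](T) ∪ π[a,v,g](σ[v='t'](T)))) → 2
E2 stepwise |·|:
  T → 5
  σ[v='t'](T) → 2
  π[a,v,g](σ[v='t'](T)) → 2
  T → 5
  σ[v='p'](T) → 0
  (π[a,v,g](σ[v='t'](T)) ∪ σ[v='p'](T)) → 2
  γ[a; SUM(g)→e]((π[a,v,g](σ[v='t'](T)) ∪ σ[v='p'](T))) → 2

E1 and E2 produce the same multiset:
a | e
4 | 1
5 | 7

yes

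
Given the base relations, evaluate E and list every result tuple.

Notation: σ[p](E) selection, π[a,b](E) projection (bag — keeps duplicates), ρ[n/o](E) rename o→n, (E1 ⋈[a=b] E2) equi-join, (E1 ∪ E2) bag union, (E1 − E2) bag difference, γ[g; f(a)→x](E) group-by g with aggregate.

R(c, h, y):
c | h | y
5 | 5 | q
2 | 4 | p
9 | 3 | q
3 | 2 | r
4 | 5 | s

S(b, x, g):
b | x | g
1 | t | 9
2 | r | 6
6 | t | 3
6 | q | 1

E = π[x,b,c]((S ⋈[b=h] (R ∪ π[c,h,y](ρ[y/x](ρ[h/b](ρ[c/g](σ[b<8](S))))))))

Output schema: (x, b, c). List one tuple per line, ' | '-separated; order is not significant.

Stepwise |·|:
  S → 4
  R → 5
  S → 4
  σ[b<8](S) → 4
  ρ[c/g](σ[b<8](S)) → 4
  ρ[h/b](ρ[c/g](σ[b<8](S))) → 4
  ρ[y/x](ρ[h/b](ρ[c/g](σ[b<8](S)))) → 4
  π[c,h,y](ρ[y/x](ρ[h/b](ρ[c/g](σ[b<8](S))))) → 4
  (R ∪ π[c,h,y](ρ[y/x](ρ[h/b](ρ[c/g](σ[b<8](S)))))) → 9
  (S ⋈[b=h] (R ∪ π[c,h,y](ρ[y/x](ρ[h/b](ρ[c/g](σ[b<8](S))))))) → 7
  π[x,b,c]((S ⋈[b=h] (R ∪ π[c,h,y](ρ[y/x](ρ[h/b](ρ[c/g](σ[b<8](S)))))))) → 7

== RESULT ==
x | b | c
q | 6 | 1
q | 6 | 3
r | 2 | 3
r | 2 | 6
t | 1 | 9
t | 6 | 1
t | 6 | 3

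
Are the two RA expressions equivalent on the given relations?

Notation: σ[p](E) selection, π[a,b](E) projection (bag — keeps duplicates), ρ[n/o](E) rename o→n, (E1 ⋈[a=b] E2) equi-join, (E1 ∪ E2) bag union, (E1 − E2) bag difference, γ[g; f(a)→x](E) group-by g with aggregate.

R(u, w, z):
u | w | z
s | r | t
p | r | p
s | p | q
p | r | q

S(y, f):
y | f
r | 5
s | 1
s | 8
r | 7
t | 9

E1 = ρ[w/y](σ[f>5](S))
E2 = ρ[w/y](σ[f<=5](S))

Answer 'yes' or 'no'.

E1 subexpression sizes:
  S → 5
  σ[f>5](S) → 3
  ρ[w/y](σ[f>5](S)) → 3
E2 subexpression sizes:
  S → 5
  σ[f<=5](S) → 2
  ρ[w/y](σ[f<=5](S)) → 2

E1 result:
w | f
r | 7
s | 8
t | 9
E2 result:
w | f
r | 5
s | 1
Witness: ('r', 7) appears 1× in E1 but 0× in E2.

no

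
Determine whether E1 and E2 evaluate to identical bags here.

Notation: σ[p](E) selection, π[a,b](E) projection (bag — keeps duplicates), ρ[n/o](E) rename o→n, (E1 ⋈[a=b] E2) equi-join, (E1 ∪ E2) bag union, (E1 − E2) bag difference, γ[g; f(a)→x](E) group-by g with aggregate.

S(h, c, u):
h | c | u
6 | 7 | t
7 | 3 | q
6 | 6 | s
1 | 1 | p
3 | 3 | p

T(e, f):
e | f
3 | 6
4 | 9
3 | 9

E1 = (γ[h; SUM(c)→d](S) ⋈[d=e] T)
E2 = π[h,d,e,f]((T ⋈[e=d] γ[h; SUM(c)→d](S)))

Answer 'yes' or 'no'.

E1 stepwise |·|:
  S → 5
  γ[h; SUM(c)→d](S) → 4
  T → 3
  (γ[h; SUM(c)→d](S) ⋈[d=e] T) → 4
E2 stepwise |·|:
  T → 3
  S → 5
  γ[h; SUM(c)→d](S) → 4
  (T ⋈[e=d] γ[h; SUM(c)→d](S)) → 4
  π[h,d,e,f]((T ⋈[e=d] γ[h; SUM(c)→d](S))) → 4

E1 and E2 produce the same multiset:
h | d | e | f
3 | 3 | 3 | 6
3 | 3 | 3 | 9
7 | 3 | 3 | 6
7 | 3 | 3 | 9

yes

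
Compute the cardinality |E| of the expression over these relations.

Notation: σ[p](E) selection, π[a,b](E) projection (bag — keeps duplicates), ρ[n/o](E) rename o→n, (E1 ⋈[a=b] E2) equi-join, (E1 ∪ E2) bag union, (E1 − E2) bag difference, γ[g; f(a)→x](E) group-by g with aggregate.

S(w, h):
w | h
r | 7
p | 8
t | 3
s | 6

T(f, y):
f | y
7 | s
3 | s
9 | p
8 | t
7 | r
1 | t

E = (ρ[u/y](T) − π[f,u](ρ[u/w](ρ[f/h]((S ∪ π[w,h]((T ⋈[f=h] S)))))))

Per-node cardinality:
  T → 6
  ρ[u/y](T) → 6
  S → 4
  T → 6
  S → 4
  (T ⋈[f=h] S) → 4
  π[w,h]((T ⋈[f=h] S)) → 4
  (S ∪ π[w,h]((T ⋈[f=h] S))) → 8
  ρ[f/h]((S ∪ π[w,h]((T ⋈[f=h] S)))) → 8
  ρ[u/w](ρ[f/h]((S ∪ π[w,h]((T ⋈[f=h] S))))) → 8
  π[f,u](ρ[u/w](ρ[f/h]((S ∪ π[w,h]((T ⋈[f=h] S)))))) → 8
  (ρ[u/y](T) − π[f,u](ρ[u/w](ρ[f/h]((S ∪ π[w,h]((T ⋈[f=h] S))))))) → 5

|E| = 5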